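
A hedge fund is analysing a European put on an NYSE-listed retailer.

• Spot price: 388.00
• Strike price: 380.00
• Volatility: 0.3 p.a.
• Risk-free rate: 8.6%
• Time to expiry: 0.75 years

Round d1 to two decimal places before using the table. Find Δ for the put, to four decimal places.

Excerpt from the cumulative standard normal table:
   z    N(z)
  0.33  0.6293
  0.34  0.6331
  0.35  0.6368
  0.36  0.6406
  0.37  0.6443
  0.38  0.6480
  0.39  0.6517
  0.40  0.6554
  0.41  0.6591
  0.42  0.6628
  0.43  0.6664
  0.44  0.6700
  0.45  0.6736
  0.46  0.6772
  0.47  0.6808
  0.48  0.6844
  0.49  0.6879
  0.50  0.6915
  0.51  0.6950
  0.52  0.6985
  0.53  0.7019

T = 0.75;  σ√T = 0.2598
d₁ = [ln(388/380) + (0.086 + ½·0.3²)·0.75] / (σ√T) = (0.0208 + 0.0983) / 0.2598 = 0.4584 → 0.46
N(d₁) = N(0.46) = 0.6772
Δ_put = N(d₁) − 1 = 0.6772 − 1 = -0.3228

-0.3228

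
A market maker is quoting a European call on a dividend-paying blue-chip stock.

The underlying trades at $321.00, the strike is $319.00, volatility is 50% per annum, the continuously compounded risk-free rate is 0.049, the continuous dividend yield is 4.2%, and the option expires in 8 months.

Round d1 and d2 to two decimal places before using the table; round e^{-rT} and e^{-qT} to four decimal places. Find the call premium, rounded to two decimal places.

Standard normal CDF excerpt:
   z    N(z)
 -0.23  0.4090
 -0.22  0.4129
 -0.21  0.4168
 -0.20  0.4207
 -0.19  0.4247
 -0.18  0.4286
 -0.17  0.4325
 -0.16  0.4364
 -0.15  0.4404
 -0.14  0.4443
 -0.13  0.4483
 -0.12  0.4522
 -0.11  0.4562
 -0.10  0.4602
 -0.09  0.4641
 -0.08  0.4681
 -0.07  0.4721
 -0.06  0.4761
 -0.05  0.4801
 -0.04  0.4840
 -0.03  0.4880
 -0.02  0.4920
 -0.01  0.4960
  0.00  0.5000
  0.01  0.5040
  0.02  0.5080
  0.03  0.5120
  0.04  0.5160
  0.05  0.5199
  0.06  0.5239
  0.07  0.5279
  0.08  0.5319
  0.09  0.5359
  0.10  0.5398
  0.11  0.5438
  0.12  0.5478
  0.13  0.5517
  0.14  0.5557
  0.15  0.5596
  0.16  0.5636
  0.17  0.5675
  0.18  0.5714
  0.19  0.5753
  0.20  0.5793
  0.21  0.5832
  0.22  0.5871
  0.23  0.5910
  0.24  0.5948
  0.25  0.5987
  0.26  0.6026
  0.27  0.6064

σ√T = 0.5·√0.6667 = 0.4082
d₁ = [ln(321/319) + (0.049 − 0.042 + ½·0.5²)·0.6667] / (σ√T) = (0.0063 + 0.0880) / 0.4082 = 0.2309 → 0.23
d₂ = 0.2309 − 0.4082 = -0.1774 → -0.18
e^(−qT) = e^(−0.042·0.6667) = 0.9724;  e^(−rT) = e^(−0.049·0.6667) = 0.9679
N(d₁) = N(0.23) = 0.5910;  N(d₂) = N(-0.18) = 0.4286
C = 321·0.9724·0.5910 − 319·0.9679·0.4286 = 184.4750 − 132.3346 = 52.1404

$52.14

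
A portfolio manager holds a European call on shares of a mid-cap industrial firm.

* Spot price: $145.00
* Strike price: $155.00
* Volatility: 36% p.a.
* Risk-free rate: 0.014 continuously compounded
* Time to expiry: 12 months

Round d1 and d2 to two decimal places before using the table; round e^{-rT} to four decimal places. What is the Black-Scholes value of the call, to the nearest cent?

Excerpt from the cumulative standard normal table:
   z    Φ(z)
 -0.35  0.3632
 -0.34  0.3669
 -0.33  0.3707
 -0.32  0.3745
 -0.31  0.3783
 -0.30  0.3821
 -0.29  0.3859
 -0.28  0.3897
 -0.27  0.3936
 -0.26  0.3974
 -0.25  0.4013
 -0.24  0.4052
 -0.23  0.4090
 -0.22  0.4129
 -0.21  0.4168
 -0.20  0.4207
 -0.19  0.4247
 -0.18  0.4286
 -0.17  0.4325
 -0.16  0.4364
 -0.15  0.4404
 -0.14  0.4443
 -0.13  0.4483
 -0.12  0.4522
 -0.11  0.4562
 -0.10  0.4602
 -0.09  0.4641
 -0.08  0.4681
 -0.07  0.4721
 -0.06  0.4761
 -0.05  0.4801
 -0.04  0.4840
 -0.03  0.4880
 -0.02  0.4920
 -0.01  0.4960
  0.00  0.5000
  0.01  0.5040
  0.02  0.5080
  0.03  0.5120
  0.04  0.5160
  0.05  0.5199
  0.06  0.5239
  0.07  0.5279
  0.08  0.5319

$17.58

T = 1;  σ√T = 0.3600
d₁ = [ln(145/155) + (0.014 + ½·0.36²)·1] / (σ√T) = (-0.0667 + 0.0788) / 0.3600 = 0.0336 → 0.03
d₂ = 0.0336 − 0.3600 = -0.3264 → -0.33
e^(−rT) = e^(−0.014·1) = 0.9861
C = 145·N(0.03) − 155·0.9861·N(-0.33) = 145·0.5120 − 155·0.9861·0.3707 = 74.2400 − 56.6598 = 17.5802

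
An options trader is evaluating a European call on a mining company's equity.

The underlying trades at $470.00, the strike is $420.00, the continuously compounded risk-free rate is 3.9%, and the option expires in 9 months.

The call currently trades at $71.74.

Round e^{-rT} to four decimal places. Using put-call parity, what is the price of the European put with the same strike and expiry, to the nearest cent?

$9.64

e^(−rT) = e^(−0.039·0.75) = 0.9712
Put-call parity: C − P = S − K·e^(−rT) = 470 − 420·0.9712 = 470 − 407.9040 = 62.0960
P = C − (C − P) = 71.74 − (62.0960) = 9.6440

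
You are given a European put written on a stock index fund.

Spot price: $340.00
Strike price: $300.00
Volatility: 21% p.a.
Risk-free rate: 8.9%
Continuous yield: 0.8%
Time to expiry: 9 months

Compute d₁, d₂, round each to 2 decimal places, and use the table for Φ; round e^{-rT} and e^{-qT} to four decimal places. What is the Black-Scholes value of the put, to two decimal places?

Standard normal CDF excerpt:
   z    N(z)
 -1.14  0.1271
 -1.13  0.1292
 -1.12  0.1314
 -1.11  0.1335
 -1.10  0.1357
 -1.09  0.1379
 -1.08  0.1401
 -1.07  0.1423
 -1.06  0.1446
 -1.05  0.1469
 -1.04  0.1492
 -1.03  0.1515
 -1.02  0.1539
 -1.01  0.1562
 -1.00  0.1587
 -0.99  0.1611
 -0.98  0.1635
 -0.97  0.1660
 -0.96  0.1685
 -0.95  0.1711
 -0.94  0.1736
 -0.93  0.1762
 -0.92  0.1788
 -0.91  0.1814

σ√T = 0.21 × 0.8660 = 0.1819
d₁ = [ln(340/300) + (0.089 − 0.008 + 0.21²/2)·0.75] / 0.1819 = [0.1252 + 0.0773] / 0.1819 = 1.1132 which rounds to 1.11
d₂ = d₁ − σ√T = 1.1132 − 0.1819 = 0.9313 which rounds to 0.93
exp(−qT) = exp(−0.008·0.75) = 0.9940;  exp(−rT) = exp(−0.089·0.75) = 0.9354
P = 300·0.9354·N(-0.93) − 340·0.9940·N(-1.11) = 300·0.9354·0.1762 − 340·0.9940·0.1335 = 49.4452 − 45.1177 = 4.3276

$4.33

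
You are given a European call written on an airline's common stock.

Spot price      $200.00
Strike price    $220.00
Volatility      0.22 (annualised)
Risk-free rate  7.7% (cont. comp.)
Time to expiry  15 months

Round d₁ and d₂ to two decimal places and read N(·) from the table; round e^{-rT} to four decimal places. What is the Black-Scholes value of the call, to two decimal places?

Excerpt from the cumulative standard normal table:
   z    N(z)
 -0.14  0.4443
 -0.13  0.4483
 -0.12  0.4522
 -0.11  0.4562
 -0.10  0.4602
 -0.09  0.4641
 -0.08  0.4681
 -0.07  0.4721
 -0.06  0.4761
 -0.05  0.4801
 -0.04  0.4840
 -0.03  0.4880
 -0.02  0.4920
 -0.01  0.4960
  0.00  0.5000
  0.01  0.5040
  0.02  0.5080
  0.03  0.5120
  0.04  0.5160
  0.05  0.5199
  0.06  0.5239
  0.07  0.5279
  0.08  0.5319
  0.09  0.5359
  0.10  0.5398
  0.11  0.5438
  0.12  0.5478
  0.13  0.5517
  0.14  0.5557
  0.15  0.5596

$19.99

σ√T = 0.22·√1.25 = 0.2460
d₁ = [ln(200/220) + (0.077 + 0.22²/2)·1.25] / 0.2460 = [-0.0953 + 0.1265] / 0.2460 = 0.1268 → 0.13
d₂ = d₁ − σ√T = 0.1268 − 0.2460 = -0.1192 → -0.12
exp(−rT) = exp(−0.077·1.25) = 0.9082
C = 200·N(0.13) − 220·0.9082·N(-0.12) = 200·0.5517 − 220·0.9082·0.4522 = 110.3400 − 90.3514 = 19.9886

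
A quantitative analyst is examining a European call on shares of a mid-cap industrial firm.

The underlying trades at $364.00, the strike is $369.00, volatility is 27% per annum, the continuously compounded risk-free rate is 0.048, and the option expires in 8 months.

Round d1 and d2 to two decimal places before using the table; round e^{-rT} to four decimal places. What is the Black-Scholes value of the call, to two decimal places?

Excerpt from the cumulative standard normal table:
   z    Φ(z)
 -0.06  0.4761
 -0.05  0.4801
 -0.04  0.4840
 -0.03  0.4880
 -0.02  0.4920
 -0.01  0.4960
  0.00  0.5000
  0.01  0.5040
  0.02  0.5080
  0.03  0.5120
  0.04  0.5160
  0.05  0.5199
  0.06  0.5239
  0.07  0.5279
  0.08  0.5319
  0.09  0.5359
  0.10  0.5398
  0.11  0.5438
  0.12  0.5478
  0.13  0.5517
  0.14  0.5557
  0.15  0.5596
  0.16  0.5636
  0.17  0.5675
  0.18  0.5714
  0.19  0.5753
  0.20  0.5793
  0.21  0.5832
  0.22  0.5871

T = 0.6667;  σ√T = 0.2205
ln(S/K) + (r + σ²/2)T = ln(364/369) + (0.048 + 0.27²/2)·0.6667 = -0.0136 + 0.0563 = 0.0427
d₁ = 0.0427 / 0.2205 = 0.1935 ≈ 0.19
d₂ = d₁ − σ√T = 0.1935 − 0.2205 = -0.0270 ≈ -0.03
e^(−rT) = e^(−0.048·0.6667) = 0.9685
C = 364·N(0.19) − 369·0.9685·N(-0.03) = 364·0.5753 − 369·0.9685·0.4880 = 209.4092 − 174.3997 = 35.0095

$35.01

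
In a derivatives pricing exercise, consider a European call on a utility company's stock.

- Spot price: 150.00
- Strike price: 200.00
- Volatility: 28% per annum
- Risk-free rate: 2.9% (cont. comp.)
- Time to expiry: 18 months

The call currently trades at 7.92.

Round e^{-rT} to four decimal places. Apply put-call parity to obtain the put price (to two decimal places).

49.40

e^(−rT) = e^(−0.029·1.5) = 0.9574
Put-call parity: C − P = S − K·e^(−rT) = 150 − 200·0.9574 = 150 − 191.4800 = -41.4800
P = C − (C − P) = 7.92 − (-41.4800) = 49.4000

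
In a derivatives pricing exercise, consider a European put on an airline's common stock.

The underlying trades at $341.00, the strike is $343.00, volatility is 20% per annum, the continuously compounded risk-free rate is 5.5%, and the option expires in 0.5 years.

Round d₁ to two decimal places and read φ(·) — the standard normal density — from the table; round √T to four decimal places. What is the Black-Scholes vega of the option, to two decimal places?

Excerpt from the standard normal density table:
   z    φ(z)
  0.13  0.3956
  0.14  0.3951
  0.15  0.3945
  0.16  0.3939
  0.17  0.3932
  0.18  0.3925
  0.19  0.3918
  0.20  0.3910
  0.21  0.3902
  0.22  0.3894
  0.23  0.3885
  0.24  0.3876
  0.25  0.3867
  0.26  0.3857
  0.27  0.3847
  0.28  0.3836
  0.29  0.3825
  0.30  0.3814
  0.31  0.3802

T = 0.5;  σ√T = 0.1414
d₁ = [ln(341/343) + (0.055 + 0.2²/2)·0.5] / 0.1414 = [-0.0058 + 0.0375] / 0.1414 = 0.2238 → 0.22
√T = √0.5 = 0.7071
φ(d₁) = φ(0.22) = 0.3894
vega = S·φ(d₁)·√T = 341·0.3894·0.7071 = 93.8926
(The call has the same vega.)

93.89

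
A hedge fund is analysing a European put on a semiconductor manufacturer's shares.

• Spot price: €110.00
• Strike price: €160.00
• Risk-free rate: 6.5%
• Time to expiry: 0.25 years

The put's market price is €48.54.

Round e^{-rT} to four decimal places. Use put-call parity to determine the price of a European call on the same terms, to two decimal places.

€1.12

e^(−rT) = e^(−0.065·0.25) = 0.9839
Put-call parity: C − P = S − K·e^(−rT) = 110 − 160·0.9839 = 110 − 157.4240 = -47.4240
C = P + (C − P) = 48.54 + (-47.4240) = 1.1160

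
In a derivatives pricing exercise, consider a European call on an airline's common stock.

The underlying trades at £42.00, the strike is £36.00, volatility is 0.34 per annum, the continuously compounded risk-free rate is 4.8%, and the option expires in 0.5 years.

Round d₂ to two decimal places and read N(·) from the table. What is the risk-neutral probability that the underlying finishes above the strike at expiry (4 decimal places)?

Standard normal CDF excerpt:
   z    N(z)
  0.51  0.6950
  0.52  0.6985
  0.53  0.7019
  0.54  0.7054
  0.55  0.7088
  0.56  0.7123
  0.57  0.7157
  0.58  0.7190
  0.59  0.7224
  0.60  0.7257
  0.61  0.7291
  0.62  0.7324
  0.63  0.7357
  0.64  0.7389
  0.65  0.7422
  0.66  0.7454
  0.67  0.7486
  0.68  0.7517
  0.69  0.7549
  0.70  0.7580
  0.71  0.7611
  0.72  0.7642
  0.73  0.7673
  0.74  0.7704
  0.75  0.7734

T = 0.5;  σ√T = 0.2404
ln(S/K) + (r + σ²/2)T = ln(42/36) + (0.048 + 0.34²/2)·0.5 = 0.1542 + 0.0529 = 0.2071
d₁ = 0.2071 / 0.2404 = 0.8612 → 0.86
d₂ = d₁ − σ√T = 0.8612 − 0.2404 = 0.6208 → 0.62
Pr(exercise) under Q = N(d₂) = 0.7324

0.7324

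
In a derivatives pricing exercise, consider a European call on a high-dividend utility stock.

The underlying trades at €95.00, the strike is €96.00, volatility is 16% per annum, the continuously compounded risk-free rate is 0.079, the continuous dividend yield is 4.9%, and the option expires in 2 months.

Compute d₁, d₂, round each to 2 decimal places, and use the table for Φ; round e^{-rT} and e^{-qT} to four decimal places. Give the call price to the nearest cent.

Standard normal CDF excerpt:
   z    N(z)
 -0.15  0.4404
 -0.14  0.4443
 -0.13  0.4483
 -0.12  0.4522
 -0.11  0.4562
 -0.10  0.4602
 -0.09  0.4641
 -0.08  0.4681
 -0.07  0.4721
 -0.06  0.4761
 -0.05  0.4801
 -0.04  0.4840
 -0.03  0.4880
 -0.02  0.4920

€2.40

σ√T = 0.16·√0.1667 = 0.0653
d₁ = [ln(95/96) + (0.079 − 0.049 + 0.16²/2)·0.1667] / 0.0653 = [-0.0105 + 0.0071] / 0.0653 = -0.0511 → -0.05
d₂ = d₁ − σ√T = -0.0511 − 0.0653 = -0.1164 → -0.12
exp(−qT) = exp(−0.049·0.1667) = 0.9919;  exp(−rT) = exp(−0.079·0.1667) = 0.9869
C = 95·0.9919·N(-0.05) − 96·0.9869·N(-0.12) = 95·0.9919·0.4801 − 96·0.9869·0.4522 = 45.2401 − 42.8425 = 2.3975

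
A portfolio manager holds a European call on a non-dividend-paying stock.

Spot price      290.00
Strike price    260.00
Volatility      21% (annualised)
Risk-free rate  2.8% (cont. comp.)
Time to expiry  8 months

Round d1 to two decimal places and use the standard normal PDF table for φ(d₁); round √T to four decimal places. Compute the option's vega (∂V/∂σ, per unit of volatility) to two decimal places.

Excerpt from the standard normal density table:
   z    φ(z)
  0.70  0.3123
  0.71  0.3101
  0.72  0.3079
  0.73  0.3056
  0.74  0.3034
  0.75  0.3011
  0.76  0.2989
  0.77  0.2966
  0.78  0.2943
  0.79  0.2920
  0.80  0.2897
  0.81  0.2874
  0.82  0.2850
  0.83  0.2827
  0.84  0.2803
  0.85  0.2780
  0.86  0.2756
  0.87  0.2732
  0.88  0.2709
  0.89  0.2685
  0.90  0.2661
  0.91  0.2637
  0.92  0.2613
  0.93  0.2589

66.94

σ√T = 0.21·√0.6667 = 0.1715
d₁ = [ln(290/260) + (0.028 + 0.21²/2)·0.6667] / 0.1715 = [0.1092 + 0.0334] / 0.1715 = 0.8315 ≈ 0.83
√T = √0.6667 = 0.8165
φ(d₁) = φ(0.83) = 0.2827
vega = S·φ(d₁)·√T = 290·0.2827·0.8165 = 66.9391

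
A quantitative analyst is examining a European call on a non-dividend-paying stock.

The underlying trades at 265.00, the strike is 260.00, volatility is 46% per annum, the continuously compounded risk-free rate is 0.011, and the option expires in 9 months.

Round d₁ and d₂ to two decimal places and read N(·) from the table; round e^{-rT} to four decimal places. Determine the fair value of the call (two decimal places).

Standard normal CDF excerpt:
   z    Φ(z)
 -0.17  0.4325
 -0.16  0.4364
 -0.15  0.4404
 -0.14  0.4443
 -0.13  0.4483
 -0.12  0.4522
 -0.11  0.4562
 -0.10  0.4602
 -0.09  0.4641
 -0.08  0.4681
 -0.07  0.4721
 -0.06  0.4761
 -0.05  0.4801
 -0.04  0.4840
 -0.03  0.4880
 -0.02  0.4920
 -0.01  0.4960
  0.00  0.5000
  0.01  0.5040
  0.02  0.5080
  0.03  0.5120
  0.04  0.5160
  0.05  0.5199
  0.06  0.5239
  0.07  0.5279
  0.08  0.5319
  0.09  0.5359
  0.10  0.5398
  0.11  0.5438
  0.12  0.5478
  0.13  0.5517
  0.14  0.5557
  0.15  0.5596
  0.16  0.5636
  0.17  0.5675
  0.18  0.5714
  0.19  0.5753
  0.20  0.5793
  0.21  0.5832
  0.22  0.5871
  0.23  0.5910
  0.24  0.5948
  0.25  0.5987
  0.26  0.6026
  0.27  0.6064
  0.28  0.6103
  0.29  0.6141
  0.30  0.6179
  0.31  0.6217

σ√T = 0.46·√0.75 = 0.3984
ln(S/K) + (r + σ²/2)T = ln(265/260) + (0.011 + 0.46²/2)·0.75 = 0.0190 + 0.0876 = 0.1066
d₁ = 0.1066 / 0.3984 = 0.2677 which rounds to 0.27
d₂ = d₁ − σ√T = 0.2677 − 0.3984 = -0.1307 which rounds to -0.13
exp(−rT) = exp(−0.011·0.75) = 0.9918
C = 265·N(0.27) − 260·0.9918·N(-0.13) = 265·0.6064 − 260·0.9918·0.4483 = 160.6960 − 115.6022 = 45.0938

45.09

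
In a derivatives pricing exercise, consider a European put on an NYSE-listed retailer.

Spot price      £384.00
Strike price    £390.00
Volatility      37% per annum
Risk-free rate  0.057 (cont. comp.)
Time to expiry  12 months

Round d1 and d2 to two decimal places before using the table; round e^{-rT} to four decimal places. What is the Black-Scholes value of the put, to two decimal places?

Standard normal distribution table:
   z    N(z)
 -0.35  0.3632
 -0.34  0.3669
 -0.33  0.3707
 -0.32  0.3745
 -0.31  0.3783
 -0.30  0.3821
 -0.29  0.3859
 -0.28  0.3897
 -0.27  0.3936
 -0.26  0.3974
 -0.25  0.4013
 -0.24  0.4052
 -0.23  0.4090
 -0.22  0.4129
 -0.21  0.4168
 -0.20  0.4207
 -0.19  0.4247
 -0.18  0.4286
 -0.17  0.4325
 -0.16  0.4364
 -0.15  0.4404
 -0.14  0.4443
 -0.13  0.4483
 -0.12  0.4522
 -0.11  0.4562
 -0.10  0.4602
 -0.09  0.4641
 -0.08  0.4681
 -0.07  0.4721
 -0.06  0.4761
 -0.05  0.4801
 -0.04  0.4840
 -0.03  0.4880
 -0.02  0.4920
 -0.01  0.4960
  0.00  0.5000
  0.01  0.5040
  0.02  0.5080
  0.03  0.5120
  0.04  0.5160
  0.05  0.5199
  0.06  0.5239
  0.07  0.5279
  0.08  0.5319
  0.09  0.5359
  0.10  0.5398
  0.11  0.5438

σ√T = 0.37 × 1.0000 = 0.3700
ln(S/K) + (r + σ²/2)T = ln(384/390) + (0.057 + 0.37²/2)·1 = -0.0155 + 0.1255 = 0.1099
d₁ = 0.1099 / 0.3700 = 0.2972 which rounds to 0.30
d₂ = d₁ − σ√T = 0.2972 − 0.3700 = -0.0728 which rounds to -0.07
e^(−rT) = e^(−0.057·1) = 0.9446
P = 390·0.9446·N(0.07) − 384·N(-0.30) = 390·0.9446·0.5279 − 384·0.3821 = 194.4752 − 146.7264 = 47.7488

£47.75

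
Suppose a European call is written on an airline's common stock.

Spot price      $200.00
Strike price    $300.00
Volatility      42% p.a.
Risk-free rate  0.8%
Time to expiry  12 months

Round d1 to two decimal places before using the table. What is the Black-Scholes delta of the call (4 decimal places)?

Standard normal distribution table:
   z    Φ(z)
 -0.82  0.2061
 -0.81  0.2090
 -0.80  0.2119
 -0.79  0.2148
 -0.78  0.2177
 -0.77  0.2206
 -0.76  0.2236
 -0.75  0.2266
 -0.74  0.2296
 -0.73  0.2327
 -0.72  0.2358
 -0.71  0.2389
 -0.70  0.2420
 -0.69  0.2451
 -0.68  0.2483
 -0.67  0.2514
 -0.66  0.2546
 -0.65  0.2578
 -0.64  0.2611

σ√T = 0.42 × 1.0000 = 0.4200
d₁ = [ln(200/300) + (0.008 + 0.42²/2)·1] / 0.4200 = [-0.4055 + 0.0962] / 0.4200 = -0.7363 which rounds to -0.74
N(d₁) = N(-0.74) = 0.2296
Δ_call = N(d₁) = 0.2296

0.2296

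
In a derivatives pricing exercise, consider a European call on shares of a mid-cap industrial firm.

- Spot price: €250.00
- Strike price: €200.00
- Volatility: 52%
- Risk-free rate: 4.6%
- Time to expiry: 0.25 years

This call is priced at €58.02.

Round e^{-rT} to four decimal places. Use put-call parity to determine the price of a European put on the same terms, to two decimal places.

€5.74

exp(−rT) = exp(−0.046·0.25) = 0.9886
Put-call parity: C − P = S − K·e^(−rT) = 250 − 200·0.9886 = 250 − 197.7200 = 52.2800
P = C − (C − P) = 58.02 − (52.2800) = 5.7400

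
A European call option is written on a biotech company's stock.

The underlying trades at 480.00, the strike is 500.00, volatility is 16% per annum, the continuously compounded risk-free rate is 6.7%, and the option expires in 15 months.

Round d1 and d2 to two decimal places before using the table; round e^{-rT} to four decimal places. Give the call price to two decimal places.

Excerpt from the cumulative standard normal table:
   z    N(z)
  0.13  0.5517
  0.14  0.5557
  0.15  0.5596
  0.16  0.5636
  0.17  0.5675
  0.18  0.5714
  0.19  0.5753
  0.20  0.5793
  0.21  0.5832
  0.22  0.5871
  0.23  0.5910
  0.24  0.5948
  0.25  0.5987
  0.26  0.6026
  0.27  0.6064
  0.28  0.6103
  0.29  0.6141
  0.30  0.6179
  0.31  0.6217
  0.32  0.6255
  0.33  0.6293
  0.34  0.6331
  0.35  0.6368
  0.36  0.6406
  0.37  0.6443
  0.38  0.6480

44.73

σ√T = 0.16·√1.25 = 0.1789
d₁ = [ln(480/500) + (0.067 + 0.16²/2)·1.25] / 0.1789 = [-0.0408 + 0.0998] / 0.1789 = 0.3294 ≈ 0.33
d₂ = d₁ − σ√T = 0.3294 − 0.1789 = 0.1505 ≈ 0.15
exp(−rT) = exp(−0.067·1.25) = 0.9197
N(d₁) = N(0.33) = 0.6293;  N(d₂) = N(0.15) = 0.5596
C = 480·0.6293 − 500·0.9197·0.5596 = 302.0640 − 257.3321 = 44.7319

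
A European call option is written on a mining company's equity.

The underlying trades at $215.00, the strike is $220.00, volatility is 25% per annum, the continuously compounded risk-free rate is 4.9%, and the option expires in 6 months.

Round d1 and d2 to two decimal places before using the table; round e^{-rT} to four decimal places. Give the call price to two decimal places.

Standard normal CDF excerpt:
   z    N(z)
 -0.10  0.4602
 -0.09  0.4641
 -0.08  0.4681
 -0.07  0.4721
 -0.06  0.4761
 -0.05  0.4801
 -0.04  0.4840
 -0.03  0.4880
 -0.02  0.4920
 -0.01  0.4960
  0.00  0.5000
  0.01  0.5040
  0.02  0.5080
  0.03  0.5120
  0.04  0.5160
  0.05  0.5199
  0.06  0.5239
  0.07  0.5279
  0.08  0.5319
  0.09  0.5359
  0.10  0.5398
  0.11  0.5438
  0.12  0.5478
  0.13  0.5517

T = 0.5;  σ√T = 0.1768
d₁ = [ln(215/220) + (0.049 + 0.25²/2)·0.5] / 0.1768 = [-0.0230 + 0.0401] / 0.1768 = 0.0969 → 0.10
d₂ = d₁ − σ√T = 0.0969 − 0.1768 = -0.0798 → -0.08
exp(−rT) = exp(−0.049·0.5) = 0.9758
C = 215·N(0.10) − 220·0.9758·N(-0.08) = 215·0.5398 − 220·0.9758·0.4681 = 116.0570 − 100.4898 = 15.5672

$15.57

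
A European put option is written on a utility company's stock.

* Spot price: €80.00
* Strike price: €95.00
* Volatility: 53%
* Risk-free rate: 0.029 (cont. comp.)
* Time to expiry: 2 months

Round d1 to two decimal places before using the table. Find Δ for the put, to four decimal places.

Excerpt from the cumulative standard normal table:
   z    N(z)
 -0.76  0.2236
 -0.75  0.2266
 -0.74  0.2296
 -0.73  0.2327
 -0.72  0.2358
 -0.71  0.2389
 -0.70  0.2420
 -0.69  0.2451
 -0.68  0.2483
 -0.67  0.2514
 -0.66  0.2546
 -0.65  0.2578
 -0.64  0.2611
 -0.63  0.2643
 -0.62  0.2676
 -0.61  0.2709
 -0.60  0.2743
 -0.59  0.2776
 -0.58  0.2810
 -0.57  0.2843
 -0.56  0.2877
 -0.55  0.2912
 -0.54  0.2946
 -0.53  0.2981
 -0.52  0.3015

T = 0.1667;  σ√T = 0.2164
d₁ = [ln(80/95) + (0.029 + 0.53²/2)·0.1667] / 0.2164 = [-0.1719 + 0.0282] / 0.2164 = -0.6637 ⇒ -0.66
N(d₁) = N(-0.66) = 0.2546
Δ_put = N(d₁) − 1 = 0.2546 − 1 = -0.7454

-0.7454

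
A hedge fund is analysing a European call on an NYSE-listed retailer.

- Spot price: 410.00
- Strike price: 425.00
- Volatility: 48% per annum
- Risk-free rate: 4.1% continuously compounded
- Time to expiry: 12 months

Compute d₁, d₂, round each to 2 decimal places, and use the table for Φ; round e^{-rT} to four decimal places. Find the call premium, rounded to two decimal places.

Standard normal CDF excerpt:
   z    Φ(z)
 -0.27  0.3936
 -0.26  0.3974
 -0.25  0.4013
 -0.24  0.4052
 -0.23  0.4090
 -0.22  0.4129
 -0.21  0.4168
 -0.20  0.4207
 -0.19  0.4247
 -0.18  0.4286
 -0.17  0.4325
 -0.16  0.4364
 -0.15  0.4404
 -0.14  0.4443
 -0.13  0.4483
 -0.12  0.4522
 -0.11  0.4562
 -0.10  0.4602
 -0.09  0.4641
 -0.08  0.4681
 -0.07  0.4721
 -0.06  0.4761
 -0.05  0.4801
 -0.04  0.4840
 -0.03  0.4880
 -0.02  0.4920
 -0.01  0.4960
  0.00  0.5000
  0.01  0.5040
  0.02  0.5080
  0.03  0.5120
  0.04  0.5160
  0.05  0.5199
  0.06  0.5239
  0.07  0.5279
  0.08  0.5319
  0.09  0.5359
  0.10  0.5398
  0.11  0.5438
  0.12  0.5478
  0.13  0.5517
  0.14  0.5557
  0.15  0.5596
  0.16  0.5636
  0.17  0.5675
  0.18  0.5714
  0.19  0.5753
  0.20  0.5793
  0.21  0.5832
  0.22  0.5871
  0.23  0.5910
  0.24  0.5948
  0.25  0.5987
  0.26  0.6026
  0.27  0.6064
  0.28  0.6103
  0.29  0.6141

σ√T = 0.48 × 1.0000 = 0.4800
d₁ = [ln(410/425) + (0.041 + ½·0.48²)·1] / (σ√T) = (-0.0359 + 0.1562) / 0.4800 = 0.2506 ≈ 0.25
d₂ = 0.2506 − 0.4800 = -0.2294 ≈ -0.23
exp(−rT) = exp(−0.041·1) = 0.9598
C = 410·N(0.25) − 425·0.9598·N(-0.23) = 410·0.5987 − 425·0.9598·0.4090 = 245.4670 − 166.8372 = 78.6298

78.63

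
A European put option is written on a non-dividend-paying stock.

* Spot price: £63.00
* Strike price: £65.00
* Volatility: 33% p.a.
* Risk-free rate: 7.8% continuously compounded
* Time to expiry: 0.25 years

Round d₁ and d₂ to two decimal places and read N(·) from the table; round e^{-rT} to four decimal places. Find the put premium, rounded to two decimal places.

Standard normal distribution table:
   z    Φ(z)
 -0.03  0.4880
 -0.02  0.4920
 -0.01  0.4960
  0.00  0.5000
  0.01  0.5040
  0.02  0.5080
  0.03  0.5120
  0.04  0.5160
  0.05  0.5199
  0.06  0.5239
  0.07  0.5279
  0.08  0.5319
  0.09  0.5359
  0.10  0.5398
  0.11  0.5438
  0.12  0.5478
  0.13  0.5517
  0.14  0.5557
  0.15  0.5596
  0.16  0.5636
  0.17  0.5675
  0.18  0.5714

£4.42

T = 0.25;  σ√T = 0.1650
d₁ = [ln(63/65) + (0.078 + 0.33²/2)·0.25] / 0.1650 = [-0.0313 + 0.0331] / 0.1650 = 0.0113 ⇒ 0.01
d₂ = d₁ − σ√T = 0.0113 − 0.1650 = -0.1537 ⇒ -0.15
e^(−rT) = e^(−0.078·0.25) = 0.9807
N(−d₂) = N(0.15) = 0.5596;  N(−d₁) = N(-0.01) = 0.4960
P = 65·0.9807·0.5596 − 63·0.4960 = 35.6720 − 31.2480 = 4.4240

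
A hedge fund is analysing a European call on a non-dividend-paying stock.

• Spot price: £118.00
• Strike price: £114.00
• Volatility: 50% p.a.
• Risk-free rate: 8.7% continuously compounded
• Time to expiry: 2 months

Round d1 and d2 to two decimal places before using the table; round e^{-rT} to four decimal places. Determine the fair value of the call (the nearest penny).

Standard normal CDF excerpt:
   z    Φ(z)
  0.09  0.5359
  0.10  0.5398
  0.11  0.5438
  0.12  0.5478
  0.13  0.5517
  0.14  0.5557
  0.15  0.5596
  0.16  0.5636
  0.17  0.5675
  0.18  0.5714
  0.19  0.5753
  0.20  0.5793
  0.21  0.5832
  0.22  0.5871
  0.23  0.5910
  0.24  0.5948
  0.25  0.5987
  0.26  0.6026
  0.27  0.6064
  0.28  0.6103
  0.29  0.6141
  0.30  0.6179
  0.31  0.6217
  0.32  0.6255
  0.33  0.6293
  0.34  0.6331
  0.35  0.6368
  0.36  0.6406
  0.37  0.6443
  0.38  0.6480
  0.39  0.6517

σ√T = 0.5·√0.1667 = 0.2041
d₁ = [ln(118/114) + (0.087 + 0.5²/2)·0.1667] / 0.2041 = [0.0345 + 0.0353] / 0.2041 = 0.3420 ⇒ 0.34
d₂ = d₁ − σ√T = 0.3420 − 0.2041 = 0.1379 ⇒ 0.14
e^(−rT) = e^(−0.087·0.1667) = 0.9856
N(d₁) = N(0.34) = 0.6331;  N(d₂) = N(0.14) = 0.5557
C = 118·0.6331 − 114·0.9856·0.5557 = 74.7058 − 62.4376 = 12.2682

£12.27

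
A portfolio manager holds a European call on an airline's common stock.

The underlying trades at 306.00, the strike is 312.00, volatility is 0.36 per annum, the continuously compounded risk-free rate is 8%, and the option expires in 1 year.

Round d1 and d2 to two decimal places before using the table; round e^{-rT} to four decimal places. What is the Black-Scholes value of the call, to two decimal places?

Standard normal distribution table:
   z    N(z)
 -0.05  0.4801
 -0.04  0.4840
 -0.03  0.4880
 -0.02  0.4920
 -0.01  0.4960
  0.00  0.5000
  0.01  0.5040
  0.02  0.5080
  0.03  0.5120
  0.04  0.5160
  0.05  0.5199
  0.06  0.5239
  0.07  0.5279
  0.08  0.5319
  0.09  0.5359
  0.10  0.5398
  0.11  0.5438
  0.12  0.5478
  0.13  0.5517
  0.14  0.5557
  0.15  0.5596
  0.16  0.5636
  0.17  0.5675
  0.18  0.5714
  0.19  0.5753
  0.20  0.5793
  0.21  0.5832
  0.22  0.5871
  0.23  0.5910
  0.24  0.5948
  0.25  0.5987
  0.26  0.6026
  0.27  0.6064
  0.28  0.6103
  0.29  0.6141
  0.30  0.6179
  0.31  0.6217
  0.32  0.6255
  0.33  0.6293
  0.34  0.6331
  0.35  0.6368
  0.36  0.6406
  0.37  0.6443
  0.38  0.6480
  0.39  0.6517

σ√T = 0.36 × 1.0000 = 0.3600
d₁ = [ln(306/312) + (0.08 + 0.36²/2)·1] / 0.3600 = [-0.0194 + 0.1448] / 0.3600 = 0.3483 → 0.35
d₂ = d₁ − σ√T = 0.3483 − 0.3600 = -0.0117 → -0.01
exp(−rT) = exp(−0.08·1) = 0.9231
N(d₁) = N(0.35) = 0.6368;  N(d₂) = N(-0.01) = 0.4960
C = 306·0.6368 − 312·0.9231·0.4960 = 194.8608 − 142.8516 = 52.0092

52.01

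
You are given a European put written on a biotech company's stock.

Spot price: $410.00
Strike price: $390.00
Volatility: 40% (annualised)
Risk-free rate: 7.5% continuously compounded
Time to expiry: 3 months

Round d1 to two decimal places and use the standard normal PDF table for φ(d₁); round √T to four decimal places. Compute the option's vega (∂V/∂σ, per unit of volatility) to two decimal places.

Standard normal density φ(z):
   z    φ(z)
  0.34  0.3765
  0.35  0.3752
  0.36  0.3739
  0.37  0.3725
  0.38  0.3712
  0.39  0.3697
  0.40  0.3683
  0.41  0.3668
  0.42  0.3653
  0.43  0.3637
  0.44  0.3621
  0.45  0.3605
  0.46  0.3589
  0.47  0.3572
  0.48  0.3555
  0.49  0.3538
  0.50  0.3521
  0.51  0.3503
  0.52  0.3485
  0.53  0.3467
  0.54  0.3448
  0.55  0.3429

74.23

σ√T = 0.4 × 0.5000 = 0.2000
d₁ = [ln(410/390) + (0.075 + ½·0.4²)·0.25] / (σ√T) = (0.0500 + 0.0388) / 0.2000 = 0.4438 ⇒ 0.44
√T = √0.25 = 0.5000
φ(d₁) = φ(0.44) = 0.3621
vega = S·φ(d₁)·√T = 410·0.3621·0.5000 = 74.2305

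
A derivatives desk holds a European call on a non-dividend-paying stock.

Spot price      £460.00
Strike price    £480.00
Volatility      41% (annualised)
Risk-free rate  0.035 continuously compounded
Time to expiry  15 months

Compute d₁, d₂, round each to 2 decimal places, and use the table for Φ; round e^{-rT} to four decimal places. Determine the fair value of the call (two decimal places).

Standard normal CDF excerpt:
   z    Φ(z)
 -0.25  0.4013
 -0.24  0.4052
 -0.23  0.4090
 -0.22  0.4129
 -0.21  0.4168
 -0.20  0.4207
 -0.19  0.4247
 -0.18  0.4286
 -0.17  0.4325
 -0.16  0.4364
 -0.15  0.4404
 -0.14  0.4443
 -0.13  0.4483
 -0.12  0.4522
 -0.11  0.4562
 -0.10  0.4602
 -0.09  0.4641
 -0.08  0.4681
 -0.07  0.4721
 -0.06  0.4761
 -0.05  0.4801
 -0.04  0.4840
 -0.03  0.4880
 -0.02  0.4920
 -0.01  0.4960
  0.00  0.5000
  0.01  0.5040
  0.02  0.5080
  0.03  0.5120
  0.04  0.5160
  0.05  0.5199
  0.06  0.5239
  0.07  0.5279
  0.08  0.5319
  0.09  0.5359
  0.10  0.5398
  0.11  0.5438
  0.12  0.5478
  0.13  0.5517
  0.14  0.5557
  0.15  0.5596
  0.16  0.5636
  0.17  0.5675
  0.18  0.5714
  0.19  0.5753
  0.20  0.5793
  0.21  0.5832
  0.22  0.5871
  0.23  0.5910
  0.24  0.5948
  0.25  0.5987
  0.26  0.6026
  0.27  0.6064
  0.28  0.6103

T = 1.25;  σ√T = 0.4584
d₁ = [ln(460/480) + (0.035 + 0.41²/2)·1.25] / 0.4584 = [-0.0426 + 0.1488] / 0.4584 = 0.2318 ≈ 0.23
d₂ = d₁ − σ√T = 0.2318 − 0.4584 = -0.2266 ≈ -0.23
e^(−rT) = e^(−0.035·1.25) = 0.9572
N(d₁) = N(0.23) = 0.5910;  N(d₂) = N(-0.23) = 0.4090
C = 460·0.5910 − 480·0.9572·0.4090 = 271.8600 − 187.9175 = 83.9425

£83.94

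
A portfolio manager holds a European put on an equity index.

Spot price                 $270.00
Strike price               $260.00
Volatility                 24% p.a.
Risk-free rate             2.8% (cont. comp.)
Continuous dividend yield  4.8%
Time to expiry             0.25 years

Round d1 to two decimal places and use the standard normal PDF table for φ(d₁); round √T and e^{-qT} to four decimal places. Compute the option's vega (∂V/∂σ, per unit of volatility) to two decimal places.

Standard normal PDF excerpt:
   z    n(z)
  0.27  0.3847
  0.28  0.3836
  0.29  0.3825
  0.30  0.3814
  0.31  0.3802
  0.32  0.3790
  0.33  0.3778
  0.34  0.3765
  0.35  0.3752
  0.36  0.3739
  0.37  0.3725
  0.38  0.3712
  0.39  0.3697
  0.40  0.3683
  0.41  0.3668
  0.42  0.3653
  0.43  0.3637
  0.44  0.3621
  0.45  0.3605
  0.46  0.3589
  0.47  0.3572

50.40

σ√T = 0.24·√0.25 = 0.1200
d₁ = [ln(270/260) + (0.028 − 0.048 + 0.24²/2)·0.25] / 0.1200 = [0.0377 + 0.0022] / 0.1200 = 0.3328 ⇒ 0.33
√T = √0.25 = 0.5000
φ(d₁) = φ(0.33) = 0.3778
e^(−qT) = e^(−0.048·0.25) = 0.9881
vega = S·e^(−qT)·φ(d₁)·√T = 270·0.9881·0.3778·0.5000 = 50.3961
(Call and put vega coincide under Black-Scholes.)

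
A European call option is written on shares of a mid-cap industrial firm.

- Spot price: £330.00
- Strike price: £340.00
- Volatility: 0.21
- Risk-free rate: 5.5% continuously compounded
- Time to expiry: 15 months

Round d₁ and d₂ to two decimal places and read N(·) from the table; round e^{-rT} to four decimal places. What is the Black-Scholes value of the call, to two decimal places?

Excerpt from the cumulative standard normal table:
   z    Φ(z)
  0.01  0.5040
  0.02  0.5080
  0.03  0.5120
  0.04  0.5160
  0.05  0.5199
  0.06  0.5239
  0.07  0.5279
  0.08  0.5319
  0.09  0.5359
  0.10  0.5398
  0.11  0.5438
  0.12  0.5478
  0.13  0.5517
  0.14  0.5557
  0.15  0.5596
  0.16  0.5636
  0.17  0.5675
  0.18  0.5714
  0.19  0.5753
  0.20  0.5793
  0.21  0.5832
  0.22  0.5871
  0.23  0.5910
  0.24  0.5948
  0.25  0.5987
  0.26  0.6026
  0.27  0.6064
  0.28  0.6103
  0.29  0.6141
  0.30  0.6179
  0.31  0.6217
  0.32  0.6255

£36.37

T = 1.25;  σ√T = 0.2348
d₁ = [ln(330/340) + (0.055 + 0.21²/2)·1.25] / 0.2348 = [-0.0299 + 0.0963] / 0.2348 = 0.2831 ⇒ 0.28
d₂ = d₁ − σ√T = 0.2831 − 0.2348 = 0.0483 ⇒ 0.05
e^(−rT) = e^(−0.055·1.25) = 0.9336
C = 330·N(0.28) − 340·0.9336·N(0.05) = 330·0.6103 − 340·0.9336·0.5199 = 201.3990 − 165.0287 = 36.3703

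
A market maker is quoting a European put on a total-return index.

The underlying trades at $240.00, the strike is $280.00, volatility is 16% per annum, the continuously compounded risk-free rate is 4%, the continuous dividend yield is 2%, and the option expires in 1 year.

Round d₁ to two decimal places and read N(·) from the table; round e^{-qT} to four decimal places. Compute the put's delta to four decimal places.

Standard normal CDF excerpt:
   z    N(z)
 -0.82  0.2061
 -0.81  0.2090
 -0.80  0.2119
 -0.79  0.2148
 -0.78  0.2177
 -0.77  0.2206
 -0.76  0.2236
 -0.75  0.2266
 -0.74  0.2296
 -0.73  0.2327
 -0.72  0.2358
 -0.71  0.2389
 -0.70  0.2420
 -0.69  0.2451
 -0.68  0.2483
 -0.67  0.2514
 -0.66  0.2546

T = 1;  σ√T = 0.1600
d₁ = [ln(240/280) + (0.04 − 0.02 + ½·0.16²)·1] / (σ√T) = (-0.1542 + 0.0328) / 0.1600 = -0.7584 which rounds to -0.76
N(d₁) = N(-0.76) = 0.2236
Δ_put = e^(−qT)·(N(d₁) − 1) = 0.9802·(0.2236 − 1) = -0.7610

-0.7610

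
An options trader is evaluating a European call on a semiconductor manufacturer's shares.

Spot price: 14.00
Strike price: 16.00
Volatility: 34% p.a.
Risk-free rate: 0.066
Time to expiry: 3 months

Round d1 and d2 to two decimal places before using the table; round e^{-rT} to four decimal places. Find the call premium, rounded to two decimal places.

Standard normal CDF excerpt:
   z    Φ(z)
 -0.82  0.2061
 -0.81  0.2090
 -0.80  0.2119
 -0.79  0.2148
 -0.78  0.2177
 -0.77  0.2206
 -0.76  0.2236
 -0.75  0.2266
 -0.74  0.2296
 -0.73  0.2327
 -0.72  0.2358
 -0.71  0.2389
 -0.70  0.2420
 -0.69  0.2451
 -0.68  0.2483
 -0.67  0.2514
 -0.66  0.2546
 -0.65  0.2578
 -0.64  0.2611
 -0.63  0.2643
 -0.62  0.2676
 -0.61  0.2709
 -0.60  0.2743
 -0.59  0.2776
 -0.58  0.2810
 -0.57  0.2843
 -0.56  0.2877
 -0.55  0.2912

σ√T = 0.34 × 0.5000 = 0.1700
d₁ = [ln(14/16) + (0.066 + ½·0.34²)·0.25] / (σ√T) = (-0.1335 + 0.0310) / 0.1700 = -0.6034 ⇒ -0.60
d₂ = -0.6034 − 0.1700 = -0.7734 ⇒ -0.77
e^(−rT) = e^(−0.066·0.25) = 0.9836
N(d₁) = N(-0.60) = 0.2743;  N(d₂) = N(-0.77) = 0.2206
C = 14·0.2743 − 16·0.9836·0.2206 = 3.8402 − 3.4717 = 0.3685

0.37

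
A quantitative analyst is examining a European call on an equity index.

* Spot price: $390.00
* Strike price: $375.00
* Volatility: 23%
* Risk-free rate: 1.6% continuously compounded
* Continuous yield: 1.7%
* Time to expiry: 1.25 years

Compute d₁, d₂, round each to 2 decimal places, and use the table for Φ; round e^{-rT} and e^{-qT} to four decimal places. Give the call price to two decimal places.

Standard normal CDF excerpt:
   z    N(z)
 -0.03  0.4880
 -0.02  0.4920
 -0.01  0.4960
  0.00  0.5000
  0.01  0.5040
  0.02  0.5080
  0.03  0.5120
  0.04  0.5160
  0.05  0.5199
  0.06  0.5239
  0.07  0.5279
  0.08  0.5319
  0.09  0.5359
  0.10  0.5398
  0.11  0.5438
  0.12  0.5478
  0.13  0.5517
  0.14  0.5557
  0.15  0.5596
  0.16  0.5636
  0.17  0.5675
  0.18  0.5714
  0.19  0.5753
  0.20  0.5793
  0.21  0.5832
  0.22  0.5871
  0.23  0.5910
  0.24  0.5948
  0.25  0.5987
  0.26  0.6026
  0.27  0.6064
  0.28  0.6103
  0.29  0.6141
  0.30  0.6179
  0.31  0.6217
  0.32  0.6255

$46.29

σ√T = 0.23·√1.25 = 0.2571
ln(S/K) + (r − q + σ²/2)T = ln(390/375) + (0.016 − 0.017 + 0.23²/2)·1.25 = 0.0392 + 0.0318 = 0.0710
d₁ = 0.0710 / 0.2571 = 0.2762 ≈ 0.28
d₂ = d₁ − σ√T = 0.2762 − 0.2571 = 0.0191 ≈ 0.02
e^(−qT) = e^(−0.017·1.25) = 0.9790;  e^(−rT) = e^(−0.016·1.25) = 0.9802
C = 390·0.9790·N(0.28) − 375·0.9802·N(0.02) = 390·0.9790·0.6103 − 375·0.9802·0.5080 = 233.0186 − 186.7281 = 46.2905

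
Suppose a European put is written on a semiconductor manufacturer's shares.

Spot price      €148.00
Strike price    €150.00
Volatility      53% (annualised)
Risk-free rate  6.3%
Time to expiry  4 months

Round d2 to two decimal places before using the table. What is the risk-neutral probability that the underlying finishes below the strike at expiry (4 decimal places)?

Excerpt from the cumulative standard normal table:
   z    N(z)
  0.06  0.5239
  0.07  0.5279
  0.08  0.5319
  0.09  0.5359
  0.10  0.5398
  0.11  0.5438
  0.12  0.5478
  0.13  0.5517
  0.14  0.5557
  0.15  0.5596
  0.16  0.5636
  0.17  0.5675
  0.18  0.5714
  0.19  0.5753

σ√T = 0.53 × 0.5774 = 0.3060
d₁ = [ln(148/150) + (0.063 + 0.53²/2)·0.3333] / 0.3060 = [-0.0134 + 0.0678] / 0.3060 = 0.1778 ⇒ 0.18
d₂ = d₁ − σ√T = 0.1778 − 0.3060 = -0.1282 ⇒ -0.13
Risk-neutral Pr[S_T < K] = N(−d₂) = N(0.13) = 0.5517

0.5517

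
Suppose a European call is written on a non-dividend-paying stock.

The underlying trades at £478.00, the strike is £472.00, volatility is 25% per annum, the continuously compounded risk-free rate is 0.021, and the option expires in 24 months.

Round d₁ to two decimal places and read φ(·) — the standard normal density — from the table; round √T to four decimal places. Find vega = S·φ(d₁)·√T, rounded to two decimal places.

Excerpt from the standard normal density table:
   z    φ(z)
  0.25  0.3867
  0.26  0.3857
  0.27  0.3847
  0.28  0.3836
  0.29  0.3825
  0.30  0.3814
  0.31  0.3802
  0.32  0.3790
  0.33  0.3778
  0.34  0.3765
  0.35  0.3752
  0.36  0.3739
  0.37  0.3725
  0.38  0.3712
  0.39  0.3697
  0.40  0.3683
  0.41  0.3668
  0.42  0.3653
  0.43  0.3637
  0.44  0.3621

σ√T = 0.25·√2 = 0.3536
ln(S/K) + (r + σ²/2)T = ln(478/472) + (0.021 + 0.25²/2)·2 = 0.0126 + 0.1045 = 0.1171
d₁ = 0.1171 / 0.3536 = 0.3313 → 0.33
√T = √2 = 1.4142
φ(d₁) = φ(0.33) = 0.3778
vega = S·φ(d₁)·√T = 478·0.3778·1.4142 = 255.3881

255.39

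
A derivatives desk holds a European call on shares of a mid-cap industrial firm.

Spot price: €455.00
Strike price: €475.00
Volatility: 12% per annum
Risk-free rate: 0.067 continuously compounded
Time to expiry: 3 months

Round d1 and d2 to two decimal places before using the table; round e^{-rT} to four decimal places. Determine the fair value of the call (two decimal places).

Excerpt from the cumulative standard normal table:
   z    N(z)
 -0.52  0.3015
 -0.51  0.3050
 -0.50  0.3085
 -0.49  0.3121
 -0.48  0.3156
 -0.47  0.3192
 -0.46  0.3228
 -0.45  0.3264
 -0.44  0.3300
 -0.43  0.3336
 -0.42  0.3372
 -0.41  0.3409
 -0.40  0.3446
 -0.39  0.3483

€6.01

σ√T = 0.12 × 0.5000 = 0.0600
ln(S/K) + (r + σ²/2)T = ln(455/475) + (0.067 + 0.12²/2)·0.25 = -0.0430 + 0.0186 = -0.0245
d₁ = -0.0245 / 0.0600 = -0.4078 ⇒ -0.41
d₂ = d₁ − σ√T = -0.4078 − 0.0600 = -0.4678 ⇒ -0.47
exp(−rT) = exp(−0.067·0.25) = 0.9834
N(d₁) = N(-0.41) = 0.3409;  N(d₂) = N(-0.47) = 0.3192
C = 455·0.3409 − 475·0.9834·0.3192 = 155.1095 − 149.1031 = 6.0064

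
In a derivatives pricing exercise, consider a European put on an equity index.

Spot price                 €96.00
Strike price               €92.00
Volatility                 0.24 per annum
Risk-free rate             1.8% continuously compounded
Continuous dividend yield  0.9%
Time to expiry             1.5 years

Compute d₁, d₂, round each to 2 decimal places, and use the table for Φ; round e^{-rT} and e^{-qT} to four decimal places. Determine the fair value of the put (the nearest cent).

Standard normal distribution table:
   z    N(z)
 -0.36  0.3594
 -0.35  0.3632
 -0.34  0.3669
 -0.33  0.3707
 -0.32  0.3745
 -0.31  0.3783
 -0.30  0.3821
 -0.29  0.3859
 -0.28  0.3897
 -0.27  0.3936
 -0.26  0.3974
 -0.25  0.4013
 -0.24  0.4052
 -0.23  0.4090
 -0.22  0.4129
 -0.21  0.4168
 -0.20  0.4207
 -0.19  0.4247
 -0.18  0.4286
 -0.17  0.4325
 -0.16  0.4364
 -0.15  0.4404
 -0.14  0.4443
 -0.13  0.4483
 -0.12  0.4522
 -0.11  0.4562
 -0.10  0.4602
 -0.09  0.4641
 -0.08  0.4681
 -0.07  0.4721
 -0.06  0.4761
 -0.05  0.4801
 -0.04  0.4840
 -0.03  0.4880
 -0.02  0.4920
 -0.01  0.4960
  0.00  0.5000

€8.59

T = 1.5;  σ√T = 0.2939
d₁ = [ln(96/92) + (0.018 − 0.009 + 0.24²/2)·1.5] / 0.2939 = [0.0426 + 0.0567] / 0.2939 = 0.3377 ≈ 0.34
d₂ = d₁ − σ√T = 0.3377 − 0.2939 = 0.0437 ≈ 0.04
e^(−qT) = e^(−0.009·1.5) = 0.9866;  e^(−rT) = e^(−0.018·1.5) = 0.9734
P = 92·0.9734·N(-0.04) − 96·0.9866·N(-0.34) = 92·0.9734·0.4840 − 96·0.9866·0.3669 = 43.3436 − 34.7504 = 8.5931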